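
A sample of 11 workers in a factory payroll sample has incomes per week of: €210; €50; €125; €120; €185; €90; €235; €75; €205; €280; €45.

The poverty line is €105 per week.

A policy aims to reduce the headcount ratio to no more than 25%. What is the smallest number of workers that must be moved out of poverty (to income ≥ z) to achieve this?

2

Currently q = 4 of N = 11 are below the line (H = 0.364).
A headcount ratio of at most 25% allows at most ⌊0.25 × 11⌋ = 2 poor workers.
So at least 4 − 2 = 2 must be lifted.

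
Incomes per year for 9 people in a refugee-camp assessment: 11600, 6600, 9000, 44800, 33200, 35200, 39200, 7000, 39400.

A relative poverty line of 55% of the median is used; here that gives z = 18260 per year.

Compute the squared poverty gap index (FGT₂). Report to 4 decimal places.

Below z: 6600, 7000, 9000, 11600 (q = 4 of N = 9).
Normalized shortfalls: (18260−6600)/18260 = 0.6386; (18260−7000)/18260 = 0.6166; (18260−9000)/18260 = 0.5071; (18260−11600)/18260 = 0.3647.
Squared: 0.4078; 0.3803; 0.2572; 0.1330.
Sum = 1.178206; P₂ = 1.178206 / 9 = 0.1309.

0.1309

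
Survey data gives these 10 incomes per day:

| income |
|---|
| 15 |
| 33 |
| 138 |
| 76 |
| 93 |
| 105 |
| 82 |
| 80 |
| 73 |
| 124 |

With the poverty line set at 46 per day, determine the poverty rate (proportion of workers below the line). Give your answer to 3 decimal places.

2 of the 10 workers have income below 46.
H = 2/10 = 0.200.

0.200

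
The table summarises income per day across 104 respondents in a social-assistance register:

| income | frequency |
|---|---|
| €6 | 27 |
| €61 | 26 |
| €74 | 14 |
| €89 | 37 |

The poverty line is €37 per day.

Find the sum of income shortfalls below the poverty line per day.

€837

Incomes under z: 27×€6 (q = 27 of N = 104).
Individual gaps: 27×(37−6) = 837.
Aggregate gap = €837.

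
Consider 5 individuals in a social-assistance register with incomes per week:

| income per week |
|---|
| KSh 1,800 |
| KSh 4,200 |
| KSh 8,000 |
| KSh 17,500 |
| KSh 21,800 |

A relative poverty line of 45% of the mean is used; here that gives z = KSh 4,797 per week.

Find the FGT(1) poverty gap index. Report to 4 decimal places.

0.1498

Below z: KSh 1,800, KSh 4,200 (q = 2 of N = 5).
Gap ratios (z−y)/z: (4797−1800)/4797 = 0.6248; (4797−4200)/4797 = 0.1245.
Σ = 0.749218. Dividing by the full population N = 5 gives P₁ = 0.1498.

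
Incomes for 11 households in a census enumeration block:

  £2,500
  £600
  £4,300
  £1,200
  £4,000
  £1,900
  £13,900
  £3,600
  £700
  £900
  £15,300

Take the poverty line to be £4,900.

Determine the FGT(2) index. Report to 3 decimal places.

0.316

Poor units: £600, £700, £900, £1,200, £1,900, £2,500, £3,600, £4,000, £4,300 (q = 9 of N = 11).
Shortfall ratios: (4900−600)/4900 = 0.8776; (4900−700)/4900 = 0.8571; (4900−900)/4900 = 0.8163; (4900−1200)/4900 = 0.7551; (4900−1900)/4900 = 0.6122; (4900−2500)/4900 = 0.4898; (4900−3600)/4900 = 0.2653; (4900−4000)/4900 = 0.1837; (4900−4300)/4900 = 0.1224.
Squared: 0.7701; 0.7347; 0.6664; 0.5702; 0.3748; 0.2399; 0.0704; 0.0337; 0.0150.
Sum = 3.475219; P₂ = 3.475219 / 11 = 0.316.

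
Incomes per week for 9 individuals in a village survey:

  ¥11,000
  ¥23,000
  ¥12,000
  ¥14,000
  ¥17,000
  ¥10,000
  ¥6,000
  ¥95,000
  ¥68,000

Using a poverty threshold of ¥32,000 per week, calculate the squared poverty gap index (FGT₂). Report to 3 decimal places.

0.285

Poor units: ¥6,000, ¥10,000, ¥11,000, ¥12,000, ¥14,000, ¥17,000, ¥23,000 (q = 7 of N = 9).
Relative gaps: (32000−6000)/32000 = 0.8125; (32000−10000)/32000 = 0.6875; (32000−11000)/32000 = 0.6562; (32000−12000)/32000 = 0.6250; (32000−14000)/32000 = 0.5625; (32000−17000)/32000 = 0.4688; (32000−23000)/32000 = 0.2812.
Squared: 0.6602; 0.4727; 0.4307; 0.3906; 0.3164; 0.2197; 0.0791.
Sum = 2.569336; P₂ = 2.569336 / 9 = 0.285.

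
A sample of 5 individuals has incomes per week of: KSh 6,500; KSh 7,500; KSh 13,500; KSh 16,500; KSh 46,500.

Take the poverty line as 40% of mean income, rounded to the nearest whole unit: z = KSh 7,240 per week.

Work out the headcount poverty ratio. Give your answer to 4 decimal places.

1 of the 5 individuals have income below KSh 7,240.
H = 1/5 = 0.2000.

0.2000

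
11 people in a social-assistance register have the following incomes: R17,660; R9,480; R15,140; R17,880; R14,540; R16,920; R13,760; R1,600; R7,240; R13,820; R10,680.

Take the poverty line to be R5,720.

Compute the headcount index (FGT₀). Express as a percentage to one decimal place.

9.1%

1 of the 11 people have income below R5,720.
H = 1/11 = 9.1%.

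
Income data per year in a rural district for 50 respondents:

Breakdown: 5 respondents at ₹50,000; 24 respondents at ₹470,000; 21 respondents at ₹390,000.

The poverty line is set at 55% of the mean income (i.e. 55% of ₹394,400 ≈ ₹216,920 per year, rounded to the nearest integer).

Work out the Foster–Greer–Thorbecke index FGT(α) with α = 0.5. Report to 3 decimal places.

Below z: 5×₹50,000 (q = 5 of N = 50).
Shortfall ratios: (216920−50000)/216920 = 0.7695 (×5).
Raised to α = 0.5: 0.87721 (×5).
Sum = 4.386058; FGT(0.5) = 4.386058 / 50 = 0.088.

0.088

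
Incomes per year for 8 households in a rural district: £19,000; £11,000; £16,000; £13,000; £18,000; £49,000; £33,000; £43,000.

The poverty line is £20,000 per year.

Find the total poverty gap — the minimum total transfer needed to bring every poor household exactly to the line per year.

Incomes under z: £11,000, £13,000, £16,000, £18,000, £19,000 (q = 5 of N = 8).
Individual gaps: 20000−11000 = 9000; 20000−13000 = 7000; 20000−16000 = 4000; 20000−18000 = 2000; 20000−19000 = 1000.
Aggregate gap = £23,000.

£23,000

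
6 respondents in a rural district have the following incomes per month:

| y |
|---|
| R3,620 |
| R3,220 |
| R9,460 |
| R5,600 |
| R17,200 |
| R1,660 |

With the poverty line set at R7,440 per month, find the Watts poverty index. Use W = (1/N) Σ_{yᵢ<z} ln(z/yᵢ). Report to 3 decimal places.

Poor units: R1,660, R3,220, R3,620, R5,600 (q = 4 of N = 6).
ln(z/y) terms: ln(7440/1660) = 1.5001; ln(7440/3220) = 0.8375; ln(7440/3620) = 0.7204; ln(7440/5600) = 0.2841.
W = 3.342044 / 6 = 0.557.

0.557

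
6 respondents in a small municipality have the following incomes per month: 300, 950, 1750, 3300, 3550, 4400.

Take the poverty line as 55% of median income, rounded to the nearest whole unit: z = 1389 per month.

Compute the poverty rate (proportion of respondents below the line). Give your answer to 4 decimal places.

2 of the 6 respondents have income below 1389.
H = 2/6 = 0.3333.

0.3333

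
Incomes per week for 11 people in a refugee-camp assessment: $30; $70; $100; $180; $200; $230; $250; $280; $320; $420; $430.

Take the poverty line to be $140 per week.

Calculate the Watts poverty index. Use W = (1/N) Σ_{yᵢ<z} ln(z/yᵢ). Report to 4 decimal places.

Incomes under z: $30, $70, $100 (q = 3 of N = 11).
ln(z/y) terms: ln(140/30) = 1.5404; ln(140/70) = 0.6931; ln(140/100) = 0.3365.
W = 2.570064 / 11 = 0.2336.

0.2336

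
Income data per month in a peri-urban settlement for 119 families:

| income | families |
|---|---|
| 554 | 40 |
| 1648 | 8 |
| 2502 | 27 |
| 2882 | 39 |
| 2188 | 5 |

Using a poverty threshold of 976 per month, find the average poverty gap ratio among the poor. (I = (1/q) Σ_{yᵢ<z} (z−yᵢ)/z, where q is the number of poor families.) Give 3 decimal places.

Below z: 40×554 (q = 40 of N = 119).
Relative gaps: 0.4324 (×40); sum = 17.295082.
I averages over the q = 40 poor units only: 17.295082 / 40 = 0.432.

0.432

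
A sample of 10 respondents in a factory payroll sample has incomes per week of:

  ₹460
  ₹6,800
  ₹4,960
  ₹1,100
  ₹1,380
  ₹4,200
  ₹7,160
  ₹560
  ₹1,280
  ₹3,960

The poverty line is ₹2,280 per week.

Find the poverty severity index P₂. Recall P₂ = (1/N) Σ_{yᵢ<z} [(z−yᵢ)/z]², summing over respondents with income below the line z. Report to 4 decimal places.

Incomes under z: ₹460, ₹560, ₹1,100, ₹1,280, ₹1,380 (q = 5 of N = 10).
Normalized shortfalls: (2280−460)/2280 = 0.7982; (2280−560)/2280 = 0.7544; (2280−1100)/2280 = 0.5175; (2280−1280)/2280 = 0.4386; (2280−1380)/2280 = 0.3947.
Squared: 0.6372; 0.5691; 0.2679; 0.1924; 0.1558.
Sum = 1.822330; P₂ = 1.822330 / 10 = 0.1822.

0.1822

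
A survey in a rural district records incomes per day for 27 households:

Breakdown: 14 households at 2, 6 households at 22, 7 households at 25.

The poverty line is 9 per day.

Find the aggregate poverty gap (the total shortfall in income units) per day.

98

Poor units: 14×2 (q = 14 of N = 27).
Individual gaps: 14×(9−2) = 98.
Aggregate gap = 98.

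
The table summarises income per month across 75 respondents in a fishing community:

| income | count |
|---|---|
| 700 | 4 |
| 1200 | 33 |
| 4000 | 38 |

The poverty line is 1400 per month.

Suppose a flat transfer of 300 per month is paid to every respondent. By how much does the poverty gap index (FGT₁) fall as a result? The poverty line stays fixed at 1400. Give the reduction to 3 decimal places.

0.074

Before: below the line — 4×700, 33×1200; poverty gap index (FGT₁) = 0.08952.
After the 300 transfer: below the line — 4×1000; poverty gap index (FGT₁) = 0.01524.
Reduction = 0.08952 − 0.01524 = 0.074.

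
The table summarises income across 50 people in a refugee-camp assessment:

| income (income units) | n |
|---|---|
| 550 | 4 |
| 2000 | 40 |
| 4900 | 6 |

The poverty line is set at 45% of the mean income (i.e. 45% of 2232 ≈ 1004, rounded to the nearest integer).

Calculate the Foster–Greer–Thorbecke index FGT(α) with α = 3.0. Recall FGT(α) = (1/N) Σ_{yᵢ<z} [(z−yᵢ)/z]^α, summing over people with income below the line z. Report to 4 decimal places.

0.0074

Poor units: 4×550 (q = 4 of N = 50).
Normalized shortfalls: (1004−550)/1004 = 0.4522 (×4).
Raised to α = 3.0: 0.09246 (×4).
Sum = 0.369851; FGT(3.0) = 0.369851 / 50 = 0.0074.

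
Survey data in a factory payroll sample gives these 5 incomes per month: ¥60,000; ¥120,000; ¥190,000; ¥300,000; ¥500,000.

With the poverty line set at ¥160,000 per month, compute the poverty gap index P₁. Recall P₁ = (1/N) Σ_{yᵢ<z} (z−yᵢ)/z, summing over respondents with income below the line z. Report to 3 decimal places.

Incomes under z: ¥60,000, ¥120,000 (q = 2 of N = 5).
Relative gaps: (160000−60000)/160000 = 0.6250; (160000−120000)/160000 = 0.2500.
Σ = 0.875000. Dividing by the full population N = 5 gives P₁ = 0.175.

0.175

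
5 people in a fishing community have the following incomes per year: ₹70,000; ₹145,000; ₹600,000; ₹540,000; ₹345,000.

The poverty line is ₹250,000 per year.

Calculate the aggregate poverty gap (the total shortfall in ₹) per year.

₹285,000

Incomes under z: ₹70,000, ₹145,000 (q = 2 of N = 5).
Individual gaps: 250000−70000 = 180000; 250000−145000 = 105000.
Aggregate gap = ₹285,000.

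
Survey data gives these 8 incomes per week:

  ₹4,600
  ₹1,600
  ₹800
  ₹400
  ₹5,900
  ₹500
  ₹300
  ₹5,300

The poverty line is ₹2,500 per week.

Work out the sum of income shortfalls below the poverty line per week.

₹8,900

Poor units: ₹300, ₹400, ₹500, ₹800, ₹1,600 (q = 5 of N = 8).
Individual gaps: 2500−300 = 2200; 2500−400 = 2100; 2500−500 = 2000; 2500−800 = 1700; 2500−1600 = 900.
Aggregate gap = ₹8,900.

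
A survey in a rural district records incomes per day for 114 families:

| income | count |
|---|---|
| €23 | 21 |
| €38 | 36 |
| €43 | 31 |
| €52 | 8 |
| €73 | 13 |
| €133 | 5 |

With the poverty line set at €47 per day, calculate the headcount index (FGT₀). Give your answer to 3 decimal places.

0.772

88 of the 114 families have income below €47.
H = 88/114 = 0.772.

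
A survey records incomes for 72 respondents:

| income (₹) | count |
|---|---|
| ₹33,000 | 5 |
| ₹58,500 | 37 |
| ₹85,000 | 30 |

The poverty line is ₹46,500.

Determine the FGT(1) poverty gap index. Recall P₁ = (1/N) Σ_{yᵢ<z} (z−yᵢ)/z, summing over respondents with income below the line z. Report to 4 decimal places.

Below z: 5×₹33,000 (q = 5 of N = 72).
Shortfall ratios: (46500−33000)/46500 = 0.2903 (×5).
Σ = 1.451613. Dividing by the full population N = 72 gives P₁ = 0.0202.

0.0202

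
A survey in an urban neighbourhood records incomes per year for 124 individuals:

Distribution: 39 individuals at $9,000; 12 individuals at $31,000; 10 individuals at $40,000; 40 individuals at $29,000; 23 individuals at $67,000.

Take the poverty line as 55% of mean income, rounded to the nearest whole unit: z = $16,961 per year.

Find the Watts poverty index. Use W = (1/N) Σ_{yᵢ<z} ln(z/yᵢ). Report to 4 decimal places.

0.1993

Incomes under z: 39×$9,000 (q = 39 of N = 124).
Log shortfalls: ln(16961/9000) = 0.6337 (×39).
W = 24.713989 / 124 = 0.1993.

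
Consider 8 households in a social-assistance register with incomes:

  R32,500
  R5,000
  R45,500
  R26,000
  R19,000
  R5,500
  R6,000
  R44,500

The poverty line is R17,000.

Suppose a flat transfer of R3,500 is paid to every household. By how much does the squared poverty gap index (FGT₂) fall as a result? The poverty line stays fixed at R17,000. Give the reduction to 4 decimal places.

Before: below the line — R5,000, R5,500, R6,000; squared poverty gap index (FGT₂) = 0.171821.
After the R3,500 transfer: below the line — R8,500, R9,000, R9,500; squared poverty gap index (FGT₂) = 0.083261.
Reduction = 0.171821 − 0.083261 = 0.0886.

0.0886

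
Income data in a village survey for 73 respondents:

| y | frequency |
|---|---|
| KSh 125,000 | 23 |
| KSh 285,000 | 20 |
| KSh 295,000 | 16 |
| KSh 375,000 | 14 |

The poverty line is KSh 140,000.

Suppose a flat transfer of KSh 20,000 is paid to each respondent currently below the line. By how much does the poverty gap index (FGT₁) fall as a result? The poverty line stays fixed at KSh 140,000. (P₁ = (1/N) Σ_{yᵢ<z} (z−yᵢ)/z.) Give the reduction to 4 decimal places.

Before: below the line — 23×KSh 125,000; poverty gap index (FGT₁) = 0.033757.
After the KSh 20,000 transfer: below the line — none; poverty gap index (FGT₁) = 0.000000.
Reduction = 0.033757 − 0.000000 = 0.0338.

0.0338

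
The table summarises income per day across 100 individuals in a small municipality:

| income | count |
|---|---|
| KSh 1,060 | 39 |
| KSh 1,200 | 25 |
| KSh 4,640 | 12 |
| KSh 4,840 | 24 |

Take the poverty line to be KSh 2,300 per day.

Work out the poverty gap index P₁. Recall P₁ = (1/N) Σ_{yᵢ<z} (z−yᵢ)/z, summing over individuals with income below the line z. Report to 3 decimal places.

0.330

Below the line: 39×KSh 1,060, 25×KSh 1,200 (q = 64 of N = 100).
Normalized shortfalls: (2300−1060)/2300 = 0.5391 (×39); (2300−1200)/2300 = 0.4783 (×25).
Sum of shortfalls = 32.982609; P₁ averages over all N: 32.982609 / 100 = 0.330.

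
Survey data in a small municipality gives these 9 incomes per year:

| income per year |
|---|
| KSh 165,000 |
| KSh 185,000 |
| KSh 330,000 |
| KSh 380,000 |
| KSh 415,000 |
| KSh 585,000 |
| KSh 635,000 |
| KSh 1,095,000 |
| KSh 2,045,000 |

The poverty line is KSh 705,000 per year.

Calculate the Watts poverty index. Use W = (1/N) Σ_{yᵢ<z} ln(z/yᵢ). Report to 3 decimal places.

Incomes under z: KSh 165,000, KSh 185,000, KSh 330,000, KSh 380,000, KSh 415,000, KSh 585,000, KSh 635,000 (q = 7 of N = 9).
Log gaps: ln(705000/165000) = 1.4523; ln(705000/185000) = 1.3378; ln(705000/330000) = 0.7591; ln(705000/380000) = 0.6180; ln(705000/415000) = 0.5299; ln(705000/585000) = 0.1866; ln(705000/635000) = 0.1046.
W = 4.988304 / 9 = 0.554.

0.554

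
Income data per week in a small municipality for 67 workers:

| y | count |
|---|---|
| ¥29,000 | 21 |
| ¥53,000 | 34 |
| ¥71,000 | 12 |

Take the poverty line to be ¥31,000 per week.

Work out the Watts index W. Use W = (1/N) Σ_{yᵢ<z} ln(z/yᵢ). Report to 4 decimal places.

Poor units: 21×¥29,000 (q = 21 of N = 67).
ln(z/y) terms: ln(31000/29000) = 0.0667 (×21).
W = 1.400519 / 67 = 0.0209.

0.0209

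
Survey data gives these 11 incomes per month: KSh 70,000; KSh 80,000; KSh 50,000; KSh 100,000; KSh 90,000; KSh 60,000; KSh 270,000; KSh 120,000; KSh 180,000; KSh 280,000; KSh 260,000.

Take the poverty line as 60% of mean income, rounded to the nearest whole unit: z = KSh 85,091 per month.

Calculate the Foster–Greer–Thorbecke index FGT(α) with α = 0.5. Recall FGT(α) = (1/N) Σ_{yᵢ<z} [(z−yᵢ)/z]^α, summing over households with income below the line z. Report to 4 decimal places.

0.1683

Below z: KSh 50,000, KSh 60,000, KSh 70,000, KSh 80,000 (q = 4 of N = 11).
Normalized shortfalls: (85091−50000)/85091 = 0.4124; (85091−60000)/85091 = 0.2949; (85091−70000)/85091 = 0.1774; (85091−80000)/85091 = 0.0598.
Raised to α = 0.5: 0.64218; 0.54302; 0.42113; 0.24460.
Sum = 1.850933; FGT(0.5) = 1.850933 / 11 = 0.1683.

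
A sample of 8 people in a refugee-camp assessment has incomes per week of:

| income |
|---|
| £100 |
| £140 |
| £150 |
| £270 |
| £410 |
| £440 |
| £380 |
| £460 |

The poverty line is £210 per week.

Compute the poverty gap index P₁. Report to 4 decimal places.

0.1429

Incomes under z: £100, £140, £150 (q = 3 of N = 8).
Relative gaps: (210−100)/210 = 0.5238; (210−140)/210 = 0.3333; (210−150)/210 = 0.2857.
Σ = 1.142857. Dividing by the full population N = 8 gives P₁ = 0.1429.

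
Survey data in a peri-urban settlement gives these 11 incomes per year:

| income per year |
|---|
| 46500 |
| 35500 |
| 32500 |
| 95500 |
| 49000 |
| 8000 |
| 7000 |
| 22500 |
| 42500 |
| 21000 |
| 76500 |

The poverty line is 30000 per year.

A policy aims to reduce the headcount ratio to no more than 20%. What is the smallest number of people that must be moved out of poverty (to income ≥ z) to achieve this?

2

Currently q = 4 of N = 11 are below the line (H = 0.364).
A headcount ratio of at most 20% allows at most ⌊0.20 × 11⌋ = 2 poor people.
So at least 4 − 2 = 2 must be lifted.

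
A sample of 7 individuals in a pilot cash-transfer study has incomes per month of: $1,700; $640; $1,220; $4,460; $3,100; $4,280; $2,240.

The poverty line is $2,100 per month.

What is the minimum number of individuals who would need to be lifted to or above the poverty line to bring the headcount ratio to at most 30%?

1

Currently q = 3 of N = 7 are below the line (H = 0.429).
A headcount ratio of at most 30% allows at most ⌊0.30 × 7⌋ = 2 poor individuals.
So at least 3 − 2 = 1 must be lifted.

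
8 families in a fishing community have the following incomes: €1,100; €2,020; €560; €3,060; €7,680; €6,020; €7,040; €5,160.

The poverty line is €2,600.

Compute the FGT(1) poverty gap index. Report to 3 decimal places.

Poor units: €560, €1,100, €2,020 (q = 3 of N = 8).
Relative gaps: (2600−560)/2600 = 0.7846; (2600−1100)/2600 = 0.5769; (2600−2020)/2600 = 0.2231.
Sum of shortfalls = 1.584615; P₁ averages over all N: 1.584615 / 8 = 0.198.

0.198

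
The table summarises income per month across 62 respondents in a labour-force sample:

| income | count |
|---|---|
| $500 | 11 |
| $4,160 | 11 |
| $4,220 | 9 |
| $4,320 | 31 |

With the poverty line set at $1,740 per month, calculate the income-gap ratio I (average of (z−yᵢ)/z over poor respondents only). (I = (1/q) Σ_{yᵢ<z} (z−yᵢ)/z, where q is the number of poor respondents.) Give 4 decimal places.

0.7126

Below z: 11×$500 (q = 11 of N = 62).
Shortfall ratios (z−y)/z: 0.7126 (×11); sum = 7.839080.
I averages over the q = 11 poor units only: 7.839080 / 11 = 0.7126.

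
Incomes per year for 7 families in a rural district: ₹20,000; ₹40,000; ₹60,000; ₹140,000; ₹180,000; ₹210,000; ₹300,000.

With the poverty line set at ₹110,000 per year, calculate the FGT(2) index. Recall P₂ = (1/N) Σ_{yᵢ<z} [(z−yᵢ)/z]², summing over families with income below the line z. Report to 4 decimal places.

Poor units: ₹20,000, ₹40,000, ₹60,000 (q = 3 of N = 7).
Shortfall ratios: (110000−20000)/110000 = 0.8182; (110000−40000)/110000 = 0.6364; (110000−60000)/110000 = 0.4545.
Squared: 0.6694; 0.4050; 0.2066.
Sum = 1.280992; P₂ = 1.280992 / 7 = 0.1830.

0.1830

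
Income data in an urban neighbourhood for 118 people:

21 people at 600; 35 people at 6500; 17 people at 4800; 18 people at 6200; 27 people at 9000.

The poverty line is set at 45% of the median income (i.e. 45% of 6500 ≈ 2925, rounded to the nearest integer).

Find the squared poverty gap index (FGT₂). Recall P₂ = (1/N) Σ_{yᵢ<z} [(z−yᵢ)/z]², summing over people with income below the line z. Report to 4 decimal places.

Incomes under z: 21×600 (q = 21 of N = 118).
Relative gaps: (2925−600)/2925 = 0.7949 (×21).
Squared: 0.6318 (×21).
Sum = 13.268245; P₂ = 13.268245 / 118 = 0.1124.

0.1124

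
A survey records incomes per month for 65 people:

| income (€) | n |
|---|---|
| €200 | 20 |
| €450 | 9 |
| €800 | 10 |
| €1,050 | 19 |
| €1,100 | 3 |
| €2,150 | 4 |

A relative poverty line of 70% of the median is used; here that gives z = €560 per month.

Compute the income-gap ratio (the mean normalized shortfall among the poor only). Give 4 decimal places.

Incomes under z: 20×€200, 9×€450 (q = 29 of N = 65).
Relative gaps: 0.6429 (×20), 0.1964 (×9); sum = 14.625000.
I averages over the q = 29 poor units only: 14.625000 / 29 = 0.5043.

0.5043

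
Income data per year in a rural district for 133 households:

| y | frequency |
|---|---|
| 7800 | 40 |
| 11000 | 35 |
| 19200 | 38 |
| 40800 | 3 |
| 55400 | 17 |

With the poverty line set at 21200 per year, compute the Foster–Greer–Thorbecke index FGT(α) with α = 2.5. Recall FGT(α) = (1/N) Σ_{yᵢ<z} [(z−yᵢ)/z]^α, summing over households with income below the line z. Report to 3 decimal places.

0.139

Poor units: 40×7800, 35×11000, 38×19200 (q = 113 of N = 133).
Gap ratios (z−y)/z: (21200−7800)/21200 = 0.6321 (×40); (21200−11000)/21200 = 0.4811 (×35); (21200−19200)/21200 = 0.0943 (×38).
Raised to α = 2.5: 0.31763 (×40); 0.16057 (×35); 0.00273 (×38).
Sum = 18.429004; FGT(2.5) = 18.429004 / 133 = 0.139.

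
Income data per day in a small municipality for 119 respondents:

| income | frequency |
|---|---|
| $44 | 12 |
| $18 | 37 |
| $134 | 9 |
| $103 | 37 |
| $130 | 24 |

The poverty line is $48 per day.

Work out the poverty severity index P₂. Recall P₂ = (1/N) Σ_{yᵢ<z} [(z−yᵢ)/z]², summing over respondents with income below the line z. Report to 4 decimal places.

0.1222

Poor units: 37×$18, 12×$44 (q = 49 of N = 119).
Gap ratios (z−y)/z: (48−18)/48 = 0.6250 (×37); (48−44)/48 = 0.0833 (×12).
Squared: 0.3906 (×37); 0.0069 (×12).
Sum = 14.536458; P₂ = 14.536458 / 119 = 0.1222.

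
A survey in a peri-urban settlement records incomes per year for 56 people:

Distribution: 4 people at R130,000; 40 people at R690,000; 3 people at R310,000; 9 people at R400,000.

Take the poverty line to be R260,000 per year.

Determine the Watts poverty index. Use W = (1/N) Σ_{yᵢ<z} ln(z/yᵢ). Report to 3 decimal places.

Below the line: 4×R130,000 (q = 4 of N = 56).
Log shortfalls: ln(260000/130000) = 0.6931 (×4).
W = 2.772589 / 56 = 0.050.

0.050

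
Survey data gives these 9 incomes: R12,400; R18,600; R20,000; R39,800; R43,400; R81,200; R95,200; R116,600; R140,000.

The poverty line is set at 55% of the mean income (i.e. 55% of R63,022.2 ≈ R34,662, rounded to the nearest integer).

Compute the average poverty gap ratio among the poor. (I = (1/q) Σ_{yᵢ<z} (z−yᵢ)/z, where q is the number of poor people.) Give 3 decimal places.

Incomes under z: R12,400, R18,600, R20,000 (q = 3 of N = 9).
Relative gaps: 0.6423, 0.4634, 0.4230; sum = 1.528648.
I averages over the q = 3 poor units only: 1.528648 / 3 = 0.510.

0.510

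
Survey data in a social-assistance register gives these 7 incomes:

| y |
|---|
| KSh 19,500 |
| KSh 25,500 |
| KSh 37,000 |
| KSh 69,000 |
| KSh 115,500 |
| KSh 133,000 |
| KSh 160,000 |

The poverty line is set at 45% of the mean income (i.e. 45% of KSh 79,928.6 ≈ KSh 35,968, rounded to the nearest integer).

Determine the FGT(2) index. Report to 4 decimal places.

Below the line: KSh 19,500, KSh 25,500 (q = 2 of N = 7).
Shortfall ratios: (35968−19500)/35968 = 0.4579; (35968−25500)/35968 = 0.2910.
Squared: 0.2096; 0.0847.
Sum = 0.294330; P₂ = 0.294330 / 7 = 0.0420.

0.0420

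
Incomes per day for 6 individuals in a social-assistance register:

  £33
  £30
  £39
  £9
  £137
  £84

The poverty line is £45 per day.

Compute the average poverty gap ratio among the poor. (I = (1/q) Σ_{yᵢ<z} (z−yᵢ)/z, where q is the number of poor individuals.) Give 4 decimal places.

Incomes under z: £9, £30, £33, £39 (q = 4 of N = 6).
Relative gaps: 0.8000, 0.3333, 0.2667, 0.1333; sum = 1.533333.
The income-gap ratio divides by q (the poor only): 1.533333 / 4 = 0.3833.

0.3833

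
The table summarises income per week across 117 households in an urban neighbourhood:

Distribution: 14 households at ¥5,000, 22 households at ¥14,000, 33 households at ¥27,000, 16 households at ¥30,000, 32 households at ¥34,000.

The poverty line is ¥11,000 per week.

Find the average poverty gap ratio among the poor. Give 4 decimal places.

0.5455

Poor units: 14×¥5,000 (q = 14 of N = 117).
Shortfall ratios (z−y)/z: 0.5455 (×14); sum = 7.636364.
The income-gap ratio divides by q (the poor only): 7.636364 / 14 = 0.5455.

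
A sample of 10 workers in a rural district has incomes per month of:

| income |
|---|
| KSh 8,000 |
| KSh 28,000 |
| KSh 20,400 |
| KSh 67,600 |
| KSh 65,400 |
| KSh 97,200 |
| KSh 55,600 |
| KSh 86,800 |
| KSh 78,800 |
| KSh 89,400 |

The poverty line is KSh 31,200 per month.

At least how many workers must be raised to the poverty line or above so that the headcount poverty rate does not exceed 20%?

Currently q = 3 of N = 10 are below the line (H = 0.300).
A headcount ratio of at most 20% allows at most ⌊0.20 × 10⌋ = 2 poor workers.
So at least 3 − 2 = 1 must be lifted.

1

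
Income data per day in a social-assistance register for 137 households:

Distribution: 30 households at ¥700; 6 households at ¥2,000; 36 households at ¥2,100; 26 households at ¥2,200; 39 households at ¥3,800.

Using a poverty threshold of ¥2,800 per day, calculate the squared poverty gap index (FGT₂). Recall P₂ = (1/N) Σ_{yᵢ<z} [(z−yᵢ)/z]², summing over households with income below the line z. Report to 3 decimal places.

0.152

Poor units: 30×¥700, 6×¥2,000, 36×¥2,100, 26×¥2,200 (q = 98 of N = 137).
Normalized shortfalls: (2800−700)/2800 = 0.7500 (×30); (2800−2000)/2800 = 0.2857 (×6); (2800−2100)/2800 = 0.2500 (×36); (2800−2200)/2800 = 0.2143 (×26).
Squared: 0.5625 (×30); 0.0816 (×6); 0.0625 (×36); 0.0459 (×26).
Sum = 20.808673; P₂ = 20.808673 / 137 = 0.152.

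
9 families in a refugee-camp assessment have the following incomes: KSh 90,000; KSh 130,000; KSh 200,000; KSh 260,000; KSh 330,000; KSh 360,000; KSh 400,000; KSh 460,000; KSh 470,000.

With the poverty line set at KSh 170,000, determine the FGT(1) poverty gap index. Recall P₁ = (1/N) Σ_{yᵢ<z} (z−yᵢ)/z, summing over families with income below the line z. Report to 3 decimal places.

Incomes under z: KSh 90,000, KSh 130,000 (q = 2 of N = 9).
Gap ratios (z−y)/z: (170000−90000)/170000 = 0.4706; (170000−130000)/170000 = 0.2353.
Σ = 0.705882. Dividing by the full population N = 9 gives P₁ = 0.078.

0.078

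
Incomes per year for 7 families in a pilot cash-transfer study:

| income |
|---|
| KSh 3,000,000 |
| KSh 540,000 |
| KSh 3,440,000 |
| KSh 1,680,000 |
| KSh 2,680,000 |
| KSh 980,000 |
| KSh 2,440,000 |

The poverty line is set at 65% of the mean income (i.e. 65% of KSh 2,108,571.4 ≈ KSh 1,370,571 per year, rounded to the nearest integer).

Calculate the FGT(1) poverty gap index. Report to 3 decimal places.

Below z: KSh 540,000, KSh 980,000 (q = 2 of N = 7).
Relative gaps: (1370571−540000)/1370571 = 0.6060; (1370571−980000)/1370571 = 0.2850.
Sum of shortfalls = 0.890973; P₁ averages over all N: 0.890973 / 7 = 0.127.

0.127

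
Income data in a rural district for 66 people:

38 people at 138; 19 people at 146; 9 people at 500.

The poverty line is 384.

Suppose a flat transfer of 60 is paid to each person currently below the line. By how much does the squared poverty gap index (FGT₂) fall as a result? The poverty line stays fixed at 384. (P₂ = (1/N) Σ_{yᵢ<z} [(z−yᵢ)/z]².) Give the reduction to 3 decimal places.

Before: below the line — 38×138, 19×146; squared poverty gap index (FGT₂) = 0.34688.
After the 60 transfer: below the line — 38×198, 19×206; squared poverty gap index (FGT₂) = 0.19694.
Reduction = 0.34688 − 0.19694 = 0.150.

0.150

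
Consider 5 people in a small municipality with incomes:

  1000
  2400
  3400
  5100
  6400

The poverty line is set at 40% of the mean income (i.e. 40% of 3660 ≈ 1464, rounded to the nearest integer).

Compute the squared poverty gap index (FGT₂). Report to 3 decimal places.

Below z: 1000 (q = 1 of N = 5).
Normalized shortfalls: (1464−1000)/1464 = 0.3169.
Squared: 0.1005.
Sum = 0.100451; P₂ = 0.100451 / 5 = 0.020.

0.020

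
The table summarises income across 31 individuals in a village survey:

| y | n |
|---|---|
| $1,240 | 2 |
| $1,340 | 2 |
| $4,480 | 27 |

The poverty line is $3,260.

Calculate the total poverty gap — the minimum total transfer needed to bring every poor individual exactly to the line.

Poor units: 2×$1,240, 2×$1,340 (q = 4 of N = 31).
Individual gaps: 2×(3260−1240) = 4040; 2×(3260−1340) = 3840.
Aggregate gap = $7,880.

$7,880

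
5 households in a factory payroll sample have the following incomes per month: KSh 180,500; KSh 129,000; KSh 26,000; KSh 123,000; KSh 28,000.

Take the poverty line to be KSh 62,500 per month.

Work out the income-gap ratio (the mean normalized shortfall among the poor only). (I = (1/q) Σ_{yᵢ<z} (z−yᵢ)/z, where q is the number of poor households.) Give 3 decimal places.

Below the line: KSh 26,000, KSh 28,000 (q = 2 of N = 5).
Relative gaps: 0.5840, 0.5520; sum = 1.136000.
I averages over the q = 2 poor units only: 1.136000 / 2 = 0.568.

0.568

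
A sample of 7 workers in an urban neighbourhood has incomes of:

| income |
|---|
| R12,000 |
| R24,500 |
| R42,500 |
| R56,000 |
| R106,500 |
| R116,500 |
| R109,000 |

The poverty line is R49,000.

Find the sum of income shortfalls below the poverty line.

Incomes under z: R12,000, R24,500, R42,500 (q = 3 of N = 7).
Individual gaps: 49000−12000 = 37000; 49000−24500 = 24500; 49000−42500 = 6500.
Aggregate gap = R68,000.

R68,000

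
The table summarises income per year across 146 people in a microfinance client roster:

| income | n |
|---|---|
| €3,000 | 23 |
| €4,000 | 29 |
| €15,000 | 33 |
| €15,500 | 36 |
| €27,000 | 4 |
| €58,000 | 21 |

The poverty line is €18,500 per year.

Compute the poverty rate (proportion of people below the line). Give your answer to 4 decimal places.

0.8288

121 of the 146 people have income below €18,500.
H = 121/146 = 0.8288.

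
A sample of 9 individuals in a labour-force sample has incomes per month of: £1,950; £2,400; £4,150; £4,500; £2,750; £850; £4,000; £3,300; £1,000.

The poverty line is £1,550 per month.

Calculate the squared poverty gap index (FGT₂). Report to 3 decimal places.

0.037

Below the line: £850, £1,000 (q = 2 of N = 9).
Shortfall ratios: (1550−850)/1550 = 0.4516; (1550−1000)/1550 = 0.3548.
Squared: 0.2040; 0.1259.
Sum = 0.329865; P₂ = 0.329865 / 9 = 0.037.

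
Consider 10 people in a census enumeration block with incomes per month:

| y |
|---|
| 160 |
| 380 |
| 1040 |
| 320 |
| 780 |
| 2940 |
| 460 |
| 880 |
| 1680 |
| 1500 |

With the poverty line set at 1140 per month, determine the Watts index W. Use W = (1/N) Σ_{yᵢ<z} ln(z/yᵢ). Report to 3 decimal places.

Poor units: 160, 320, 380, 460, 780, 880, 1040 (q = 7 of N = 10).
ln(z/y) terms: ln(1140/160) = 1.9636; ln(1140/320) = 1.2705; ln(1140/380) = 1.0986; ln(1140/460) = 0.9076; ln(1140/780) = 0.3795; ln(1140/880) = 0.2589; ln(1140/1040) = 0.0918.
W = 5.970400 / 10 = 0.597.

0.597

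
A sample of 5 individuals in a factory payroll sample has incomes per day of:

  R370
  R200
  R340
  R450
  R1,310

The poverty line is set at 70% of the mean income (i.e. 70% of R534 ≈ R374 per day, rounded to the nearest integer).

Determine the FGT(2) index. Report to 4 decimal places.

Below z: R200, R340, R370 (q = 3 of N = 5).
Relative gaps: (374−200)/374 = 0.4652; (374−340)/374 = 0.0909; (374−370)/374 = 0.0107.
Squared: 0.2164; 0.0083; 0.0001.
Sum = 0.224828; P₂ = 0.224828 / 5 = 0.0450.

0.0450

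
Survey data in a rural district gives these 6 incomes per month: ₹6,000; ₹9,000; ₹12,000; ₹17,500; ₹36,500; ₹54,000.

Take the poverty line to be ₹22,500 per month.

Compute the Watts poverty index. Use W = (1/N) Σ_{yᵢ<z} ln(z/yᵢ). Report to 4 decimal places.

0.5197

Below z: ₹6,000, ₹9,000, ₹12,000, ₹17,500 (q = 4 of N = 6).
Log shortfalls: ln(22500/6000) = 1.3218; ln(22500/9000) = 0.9163; ln(22500/12000) = 0.6286; ln(22500/17500) = 0.2513.
W = 3.117970 / 6 = 0.5197.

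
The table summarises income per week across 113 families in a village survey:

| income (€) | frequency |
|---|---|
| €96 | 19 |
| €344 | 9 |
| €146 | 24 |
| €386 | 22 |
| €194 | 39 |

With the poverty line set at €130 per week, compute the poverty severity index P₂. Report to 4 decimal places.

0.0115

Incomes under z: 19×€96 (q = 19 of N = 113).
Gap ratios (z−y)/z: (130−96)/130 = 0.2615 (×19).
Squared: 0.0684 (×19).
Sum = 1.299645; P₂ = 1.299645 / 113 = 0.0115.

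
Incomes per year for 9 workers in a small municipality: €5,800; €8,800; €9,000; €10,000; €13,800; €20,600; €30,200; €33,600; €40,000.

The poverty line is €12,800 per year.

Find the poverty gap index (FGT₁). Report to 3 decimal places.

Poor units: €5,800, €8,800, €9,000, €10,000 (q = 4 of N = 9).
Relative gaps: (12800−5800)/12800 = 0.5469; (12800−8800)/12800 = 0.3125; (12800−9000)/12800 = 0.2969; (12800−10000)/12800 = 0.2188.
Sum of shortfalls = 1.375000; P₁ averages over all N: 1.375000 / 9 = 0.153.

0.153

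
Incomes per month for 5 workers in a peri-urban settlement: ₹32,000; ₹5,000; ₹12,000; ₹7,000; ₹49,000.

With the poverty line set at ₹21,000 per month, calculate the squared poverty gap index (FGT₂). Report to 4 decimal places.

0.2417

Incomes under z: ₹5,000, ₹7,000, ₹12,000 (q = 3 of N = 5).
Gap ratios (z−y)/z: (21000−5000)/21000 = 0.7619; (21000−7000)/21000 = 0.6667; (21000−12000)/21000 = 0.4286.
Squared: 0.5805; 0.4444; 0.1837.
Sum = 1.208617; P₂ = 1.208617 / 5 = 0.2417.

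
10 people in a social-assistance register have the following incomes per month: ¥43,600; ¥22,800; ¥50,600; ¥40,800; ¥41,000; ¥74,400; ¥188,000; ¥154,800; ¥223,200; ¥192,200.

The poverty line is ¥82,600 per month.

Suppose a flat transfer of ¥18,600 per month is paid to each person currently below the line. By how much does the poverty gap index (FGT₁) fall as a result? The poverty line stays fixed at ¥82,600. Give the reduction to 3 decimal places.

Before: below the line — ¥22,800, ¥40,800, ¥41,000, ¥43,600, ¥50,600, ¥74,400; poverty gap index (FGT₁) = 0.26925.
After the ¥18,600 transfer: below the line — ¥41,400, ¥59,400, ¥59,600, ¥62,200, ¥69,200; poverty gap index (FGT₁) = 0.14673.
Reduction = 0.26925 − 0.14673 = 0.123.

0.123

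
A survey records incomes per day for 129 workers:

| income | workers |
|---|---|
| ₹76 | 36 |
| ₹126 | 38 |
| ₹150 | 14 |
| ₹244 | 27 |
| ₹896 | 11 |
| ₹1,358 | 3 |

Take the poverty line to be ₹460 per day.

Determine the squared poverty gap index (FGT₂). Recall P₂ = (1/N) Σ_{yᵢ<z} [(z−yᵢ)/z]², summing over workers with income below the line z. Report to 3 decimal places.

0.445

Incomes under z: 36×₹76, 38×₹126, 14×₹150, 27×₹244 (q = 115 of N = 129).
Gap ratios (z−y)/z: (460−76)/460 = 0.8348 (×36); (460−126)/460 = 0.7261 (×38); (460−150)/460 = 0.6739 (×14); (460−244)/460 = 0.4696 (×27).
Squared: 0.6969 (×36); 0.5272 (×38); 0.4542 (×14); 0.2205 (×27).
Sum = 57.432212; P₂ = 57.432212 / 129 = 0.445.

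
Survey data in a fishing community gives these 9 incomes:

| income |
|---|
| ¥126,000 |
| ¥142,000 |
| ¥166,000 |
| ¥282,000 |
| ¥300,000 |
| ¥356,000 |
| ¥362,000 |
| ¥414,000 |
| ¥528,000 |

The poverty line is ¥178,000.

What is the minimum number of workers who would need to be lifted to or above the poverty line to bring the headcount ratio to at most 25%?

1

Currently q = 3 of N = 9 are below the line (H = 0.333).
A headcount ratio of at most 25% allows at most ⌊0.25 × 9⌋ = 2 poor workers.
So at least 3 − 2 = 1 must be lifted.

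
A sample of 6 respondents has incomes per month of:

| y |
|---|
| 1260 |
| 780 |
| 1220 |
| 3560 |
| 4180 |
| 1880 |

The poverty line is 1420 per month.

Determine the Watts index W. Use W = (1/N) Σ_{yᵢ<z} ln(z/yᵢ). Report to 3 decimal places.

Below the line: 780, 1220, 1260 (q = 3 of N = 6).
Log gaps: ln(1420/780) = 0.5991; ln(1420/1220) = 0.1518; ln(1420/1260) = 0.1195.
W = 0.870469 / 6 = 0.145.

0.145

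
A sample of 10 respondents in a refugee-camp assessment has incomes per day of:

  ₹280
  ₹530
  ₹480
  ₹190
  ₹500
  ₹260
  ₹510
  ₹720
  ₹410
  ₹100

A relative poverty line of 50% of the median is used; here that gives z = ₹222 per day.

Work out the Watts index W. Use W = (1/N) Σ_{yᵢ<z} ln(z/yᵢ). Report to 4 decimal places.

Below z: ₹100, ₹190 (q = 2 of N = 10).
ln(z/y) terms: ln(222/100) = 0.7975; ln(222/190) = 0.1557.
W = 0.953161 / 10 = 0.0953.

0.0953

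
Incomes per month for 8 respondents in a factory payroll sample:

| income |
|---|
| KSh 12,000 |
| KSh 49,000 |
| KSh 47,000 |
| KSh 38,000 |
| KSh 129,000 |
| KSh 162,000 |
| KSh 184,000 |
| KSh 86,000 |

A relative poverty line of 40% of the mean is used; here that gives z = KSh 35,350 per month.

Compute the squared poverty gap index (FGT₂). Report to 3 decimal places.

Below the line: KSh 12,000 (q = 1 of N = 8).
Gap ratios (z−y)/z: (35350−12000)/35350 = 0.6605.
Squared: 0.4363.
Sum = 0.436310; P₂ = 0.436310 / 8 = 0.055.

0.055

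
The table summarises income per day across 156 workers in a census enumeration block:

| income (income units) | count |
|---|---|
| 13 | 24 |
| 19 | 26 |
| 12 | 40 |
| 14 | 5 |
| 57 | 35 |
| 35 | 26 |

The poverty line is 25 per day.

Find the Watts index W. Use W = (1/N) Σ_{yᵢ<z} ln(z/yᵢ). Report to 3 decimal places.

Below the line: 40×12, 24×13, 5×14, 26×19 (q = 95 of N = 156).
Log shortfalls: ln(25/12) = 0.7340 (×40); ln(25/13) = 0.6539 (×24); ln(25/14) = 0.5798 (×5); ln(25/19) = 0.2744 (×26).
W = 55.087453 / 156 = 0.353.

0.353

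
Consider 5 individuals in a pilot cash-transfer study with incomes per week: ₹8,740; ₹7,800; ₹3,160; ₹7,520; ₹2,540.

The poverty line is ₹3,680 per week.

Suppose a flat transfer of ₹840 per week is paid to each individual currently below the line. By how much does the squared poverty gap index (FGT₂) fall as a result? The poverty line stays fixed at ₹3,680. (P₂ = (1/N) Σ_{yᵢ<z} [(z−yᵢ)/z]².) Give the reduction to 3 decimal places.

Before: below the line — ₹2,540, ₹3,160; squared poverty gap index (FGT₂) = 0.02319.
After the ₹840 transfer: below the line — ₹3,380; squared poverty gap index (FGT₂) = 0.00133.
Reduction = 0.02319 − 0.00133 = 0.022.

0.022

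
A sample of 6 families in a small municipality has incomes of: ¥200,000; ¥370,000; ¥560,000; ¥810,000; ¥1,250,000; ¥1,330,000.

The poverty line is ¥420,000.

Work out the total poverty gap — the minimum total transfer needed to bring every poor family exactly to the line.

Poor units: ¥200,000, ¥370,000 (q = 2 of N = 6).
Individual gaps: 420000−200000 = 220000; 420000−370000 = 50000.
Aggregate gap = ¥270,000.

¥270,000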